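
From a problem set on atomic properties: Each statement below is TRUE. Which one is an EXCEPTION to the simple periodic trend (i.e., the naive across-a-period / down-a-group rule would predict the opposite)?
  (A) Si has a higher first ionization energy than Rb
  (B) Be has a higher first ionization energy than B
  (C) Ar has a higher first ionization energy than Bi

(B)

The general trend: first ionization energy increases across a period and decreases down a group.
(A) Si (period 3, group 14) vs Rb (period 5, group 1): the stated order agrees with the simple trend.
(B) Be (period 2, group 2) vs B (period 2, group 13): the stated order contradicts the simple trend.
(C) Ar (period 3, group 18) vs Bi (period 6, group 15): the stated order agrees with the simple trend.
The exception is (B): removing B's lone 2p electron is easier than breaking Be's filled 2s².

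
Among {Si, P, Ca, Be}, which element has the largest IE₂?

P

After 1 electron has been removed, what remains? Si⁺ still has 3 valence electrons; P⁺ still has 4 valence electrons; Ca⁺ still has 1 valence electron; Be⁺ still has 1 valence electron.
All are still removing valence electrons, so compare the +1 ions as you would atoms: IE_2 generally rises across a period (higher Z_eff) and falls down a group (larger shell), subject to the usual subshell exceptions.
Valence configurations: Si⁺ [Ne]3s²3p¹, P⁺ [Ne]3s²3p², Ca⁺ [Ar]4s¹, Be⁺ [He]2s¹.
Approximate IE_2 values (kJ/mol): Si 1577, P 1907, Ca 1145, Be 1757.
Putting it together, IE_2: Ca < Si < Be < P.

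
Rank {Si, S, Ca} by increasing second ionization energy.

The second ionization energy removes an electron from the +1 ion. For each element: Si⁺ still has 3 valence electrons; S⁺ still has 5 valence electrons; Ca⁺ still has 1 valence electron.
All are still removing valence electrons, so compare the +1 ions as you would atoms: IE_2 generally rises across a period (higher Z_eff) and falls down a group (larger shell), subject to the usual subshell exceptions.
Valence configurations: Si⁺ [Ne]3s²3p¹, S⁺ [Ne]3s²3p³, Ca⁺ [Ar]4s¹.
The numbers (kJ/mol): Si 1577, S 2252, Ca 1145.
So the second ionization energies run Ca < Si < S.

Ca, Si, S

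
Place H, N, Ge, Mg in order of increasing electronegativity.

Mg, Ge, H, N

EN rises left→right (higher Z_eff, smaller atoms) and falls top→bottom (larger, more shielded atoms).
These span different periods and groups, so the two trends combine.
Ge > Mg: period and group pull opposite ways; the across-period shift dominates (2.01 vs 1.31).
H > Ge: the two effects oppose for this pair; the down-group effect wins (2.20 vs 2.01).
N > H: the two effects oppose for this pair; the across-period effect wins (3.04 vs 2.20).
For reference (Pauling): H 2.20, N 3.04, Mg 1.31, Ge 2.01.
So from lowest to highest: Mg < Ge < H < N.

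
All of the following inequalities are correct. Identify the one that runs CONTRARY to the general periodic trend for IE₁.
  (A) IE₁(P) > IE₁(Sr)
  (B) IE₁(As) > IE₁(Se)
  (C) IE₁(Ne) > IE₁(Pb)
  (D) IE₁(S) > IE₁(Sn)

(B)

The general trend: IE₁ increases across a period and decreases down a group.
(A) P (period 3, group 15) vs Sr (period 5, group 2): the stated order agrees with the simple trend.
(B) As (period 4, group 15) vs Se (period 4, group 16): the stated order contradicts the simple trend.
(C) Ne (period 2, group 18) vs Pb (period 6, group 14): the stated order agrees with the simple trend.
(D) S (period 3, group 16) vs Sn (period 5, group 14): the stated order agrees with the simple trend.
The exception is (B): Se (4p⁴) ionizes more easily than half-filled As (4p³).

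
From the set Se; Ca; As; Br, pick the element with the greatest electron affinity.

Ca is in period 4, group 2; As is in period 4, group 15; Se is in period 4, group 16; Br is in period 4, group 17.
Adding an electron releases more energy for atoms nearer the top right (short of the noble gases).
All lie in period 4, so electron affinity increases left to right.
The greatest electron affinity among these belongs to Br.

Br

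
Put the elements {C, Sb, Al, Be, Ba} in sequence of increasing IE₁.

Across a period the outer electron is held more tightly (higher IE₁); down a group it sits in a higher shell, more shielded, and comes off more easily.
Here both period and group differ, so the two effects have to be weighed against each other.
Al > Ba: relative to Ba, both the across-period and down-group shifts push Al's first ionization energy up.
Sb > Al: period and group pull opposite ways; the across-period shift dominates (831 vs 578 kJ/mol).
Be > Sb: the two effects oppose for this pair; the down-group effect wins (900 vs 831 kJ/mol).
C > Be: both are in period 2; the period trend gives C the larger value.
Approximate values (kJ/mol): Be 900, C 1086, Al 578, Sb 831, Ba 503.
So from lowest to highest: Ba < Al < Sb < Be < C.

Ba, Al, Sb, Be, C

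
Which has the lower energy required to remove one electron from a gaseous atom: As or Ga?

Ga

IE₁ increases left→right with effective nuclear charge and decreases top→bottom as the valence shell moves farther out.
All lie in period 4, so first ionization energy increases left to right.
So Ga has the lower energy required to remove one electron from a gaseous atom (Ga < As).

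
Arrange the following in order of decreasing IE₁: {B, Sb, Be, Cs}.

IE₁ increases left→right with effective nuclear charge and decreases top→bottom as the valence shell moves farther out.
Neither a single period nor a single group — weigh both effects.
B > Cs: both effects reinforce here, so B is clearly the higher of the two.
Sb > B: the two effects oppose for this pair; the across-period effect wins (831 vs 801 kJ/mol).
Be > Sb: period and group pull opposite ways; the down-group shift dominates (900 vs 831 kJ/mol).
Note the exception: Be has a higher first ionization energy than B, contrary to the simple trend — removing B's lone 2p electron is easier than breaking Be's filled 2s².
For reference (kJ/mol): Be 900, B 801, Sb 831, Cs 376.
So from highest to lowest: Be > Sb > B > Cs.

Be, Sb, B, Cs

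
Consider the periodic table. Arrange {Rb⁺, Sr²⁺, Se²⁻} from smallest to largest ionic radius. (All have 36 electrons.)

All of these have 36 electrons, so size is governed by nuclear charge alone: the more protons, the stronger the pull on the same electron cloud, and the smaller the ion.
Nuclear charges: Sr²⁺ (Z=38), Rb⁺ (Z=37), Se²⁻ (Z=34).
Smallest to largest: Sr²⁺ < Rb⁺ < Se²⁻.

Sr²⁺ < Rb⁺ < Se²⁻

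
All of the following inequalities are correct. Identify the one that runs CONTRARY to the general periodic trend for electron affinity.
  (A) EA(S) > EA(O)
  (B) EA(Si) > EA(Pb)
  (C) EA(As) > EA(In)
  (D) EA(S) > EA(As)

(A)

The general trend: electron affinity increases across a period and decreases down a group.
(A) S (period 3, group 16) vs O (period 2, group 16): the stated order contradicts the simple trend.
(B) Si (period 3, group 14) vs Pb (period 6, group 14): the stated order agrees with the simple trend.
(C) As (period 4, group 15) vs In (period 5, group 13): the stated order agrees with the simple trend.
(D) S (period 3, group 16) vs As (period 4, group 15): the stated order agrees with the simple trend.
The exception is (A): the compact 2p subshell of O repels the added electron more than S's larger 3p does.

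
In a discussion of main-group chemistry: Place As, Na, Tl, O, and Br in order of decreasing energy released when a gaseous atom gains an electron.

Br > O > As > Na > Tl

O is in period 2, group 16; Na is in period 3, group 1; As is in period 4, group 15; Br is in period 4, group 17; Tl is in period 6, group 13.
Atoms with high Z_eff and room in the valence shell (especially the halogens) have the most exothermic electron affinities.
Here both period and group differ, so the two effects have to be weighed against each other.
Na > Tl: the two effects oppose for this pair; the down-group effect wins (53 vs 19 kJ/mol).
As > Na: the two effects oppose for this pair; the across-period effect wins (78 vs 53 kJ/mol).
O > As: relative to As, both the across-period and down-group shifts push O's electron affinity up.
Br > O: the two effects oppose for this pair; the across-period effect wins (325 vs 141 kJ/mol).
Tabulated electron affinity (kJ/mol): O 141, Na 53, As 78, Br 325, Tl 19.
So from highest to lowest: Br > O > As > Na > Tl.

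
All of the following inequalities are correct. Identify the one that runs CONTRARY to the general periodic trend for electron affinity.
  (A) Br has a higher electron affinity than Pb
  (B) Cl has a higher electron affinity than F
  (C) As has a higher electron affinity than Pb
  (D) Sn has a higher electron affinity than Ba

(B)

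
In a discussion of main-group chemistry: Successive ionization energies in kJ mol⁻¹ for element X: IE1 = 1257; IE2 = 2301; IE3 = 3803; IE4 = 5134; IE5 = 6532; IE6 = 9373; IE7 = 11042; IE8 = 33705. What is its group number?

Group 17

Look for the largest jump between consecutive ionization energies: IE8/IE7 ≈ 3.1, far larger than any earlier ratio.
That jump marks the point where a core electron is being removed. So the atom has 7 valence electrons.
A main-group element with 7 valence electrons is in group 17.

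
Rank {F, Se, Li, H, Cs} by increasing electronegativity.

H is in period 1, group 1; Li is in period 2, group 1; F is in period 2, group 17; Se is in period 4, group 16; Cs is in period 6, group 1.
Electronegativity increases across a period and decreases down a group, tracking effective nuclear charge and atomic size.
Here both period and group differ, so the two effects have to be weighed against each other.
Li > Cs: Li sits above Cs in group 1, so the down-group effect alone puts Li higher.
H > Li: they share group 1; the group trend gives H the larger value.
Se > H: period and group pull opposite ways; the across-period shift dominates (2.55 vs 2.20).
F > Se: relative to Se, both the across-period and down-group shifts push F's electronegativity up.
Approximate values (Pauling): H 2.20, Li 0.98, F 3.98, Se 2.55, Cs 0.79.
So from lowest to highest: Cs < Li < H < Se < F.

Cs < Li < H < Se < F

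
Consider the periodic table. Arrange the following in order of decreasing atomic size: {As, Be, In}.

Be is in period 2, group 2; As is in period 4, group 15; In is in period 5, group 13.
Radius decreases left→right (rising Z_eff, same n) and increases top→bottom (higher n).
These span different periods and groups, so the two trends combine.
As > Be: period and group pull opposite ways; the down-group shift dominates (121 vs 102 pm).
In > As: relative to As, both the across-period and down-group shifts push In's atomic radius up.
Tabulated atomic radius (pm): Be 102, As 121, In 142.
So from largest to smallest: In > As > Be.

In, As, Be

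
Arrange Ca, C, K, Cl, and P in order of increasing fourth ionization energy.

P < Cl < K < C < Ca

IE_4 is the cost of taking one more electron from the +3 cation: Ca³⁺ is already 1 electron into the core; C³⁺ still has 1 valence electron; K³⁺ is already 2 electrons into the core; Cl³⁺ still has 4 valence electrons; P³⁺ still has 2 valence electrons.
Usually core removal costs more than valence removal, but here the competition is close: a tightly held n=2 valence electron can cost more to remove than an n=3 core electron, so the actual values have to decide it.
Valence configurations: C³⁺ [He]2s¹, Cl³⁺ [Ne]3s²3p², P³⁺ [Ne]3s².
The numbers (kJ/mol): Ca 6491, C 6223, K 5877, Cl 5159, P 4964.
Overall IE_4 order: P < Cl < K < C < Ca.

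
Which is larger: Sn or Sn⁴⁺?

Forming Sn⁴⁺ removes 4 electrons from Sn. Fewer electrons for the same nuclear charge means less shielding and a higher Z_eff on the remaining electrons.
A cation is smaller than its parent atom: Sn⁴⁺ < Sn.

Sn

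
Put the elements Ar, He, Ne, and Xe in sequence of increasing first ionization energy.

He is in period 1, group 18; Ne is in period 2, group 18; Ar is in period 3, group 18; Xe is in period 5, group 18.
Removing the outermost electron gets harder across a period and easier down a group.
All are in group 18, so first ionization energy increases up the group.
So from lowest to highest: Xe < Ar < Ne < He.

Xe, Ar, Ne, He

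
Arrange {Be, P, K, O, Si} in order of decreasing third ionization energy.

Be > O > K > Si > P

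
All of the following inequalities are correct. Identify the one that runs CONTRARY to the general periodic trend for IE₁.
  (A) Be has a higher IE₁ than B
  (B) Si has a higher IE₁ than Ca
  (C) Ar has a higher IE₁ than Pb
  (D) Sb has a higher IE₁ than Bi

(A)

The general trend: IE₁ increases across a period and decreases down a group.
(A) Be (period 2, group 2) vs B (period 2, group 13): the stated order contradicts the simple trend.
(B) Si (period 3, group 14) vs Ca (period 4, group 2): the stated order agrees with the simple trend.
(C) Ar (period 3, group 18) vs Pb (period 6, group 14): the stated order agrees with the simple trend.
(D) Sb (period 5, group 15) vs Bi (period 6, group 15): the stated order agrees with the simple trend.
The exception is (A): removing B's lone 2p electron is easier than breaking Be's filled 2s².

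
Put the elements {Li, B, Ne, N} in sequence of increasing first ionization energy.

Li, B, N, Ne

Li is in period 2, group 1; B is in period 2, group 13; N is in period 2, group 15; Ne is in period 2, group 18.
Across a period the outer electron is held more tightly (higher IE₁); down a group it sits in a higher shell, more shielded, and comes off more easily.
All lie in period 2, so first ionization energy increases left to right.
So from lowest to highest: Li < B < N < Ne.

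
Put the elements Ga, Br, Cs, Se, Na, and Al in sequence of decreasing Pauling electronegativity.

Br > Se > Ga > Al > Na > Cs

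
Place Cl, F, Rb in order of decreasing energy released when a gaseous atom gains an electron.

Cl > F > Rb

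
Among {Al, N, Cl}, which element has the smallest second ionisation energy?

Al

After 1 electron has been removed, what remains? Al⁺ still has 2 valence electrons; N⁺ still has 4 valence electrons; Cl⁺ still has 6 valence electrons.
All are still removing valence electrons, so compare the +1 ions as you would atoms: IE_2 generally rises across a period (higher Z_eff) and falls down a group (larger shell), subject to the usual subshell exceptions.
Valence configurations: Al⁺ [Ne]3s², N⁺ [He]2s²2p², Cl⁺ [Ne]3s²3p⁴.
The numbers (kJ/mol): Al 1817, N 2856, Cl 2298.
Overall IE_2 order: Al < Cl < N.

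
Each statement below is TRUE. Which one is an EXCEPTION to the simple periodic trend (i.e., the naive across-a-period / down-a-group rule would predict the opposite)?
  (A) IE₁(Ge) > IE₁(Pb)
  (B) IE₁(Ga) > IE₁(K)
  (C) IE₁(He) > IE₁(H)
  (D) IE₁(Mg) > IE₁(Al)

The general trend: IE₁ increases across a period and decreases down a group.
(A) Ge (period 4, group 14) vs Pb (period 6, group 14): the stated order agrees with the simple trend.
(B) Ga (period 4, group 13) vs K (period 4, group 1): the stated order agrees with the simple trend.
(C) He (period 1, group 18) vs H (period 1, group 1): the stated order agrees with the simple trend.
(D) Mg (period 3, group 2) vs Al (period 3, group 13): the stated order contradicts the simple trend.
The exception is (D): Al's single 3p electron is easier to remove than one from Mg's filled 3s².

(D)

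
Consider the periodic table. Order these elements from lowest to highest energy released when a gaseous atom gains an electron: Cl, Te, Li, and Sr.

Sr < Li < Te < Cl

EA tends to increase across a period and decrease down a group, though the pattern is less regular than for IE or radius.
These span different periods and groups, so the two trends combine.
Li > Sr: period and group pull opposite ways; the down-group shift dominates (60 vs 5 kJ/mol).
Te > Li: the two effects oppose for this pair; the across-period effect wins (190 vs 60 kJ/mol).
Cl > Te: both effects reinforce here, so Cl is clearly the higher of the two.
Tabulated electron affinity (kJ/mol): Li 60, Cl 349, Sr 5, Te 190.
So from lowest to highest: Sr < Li < Te < Cl.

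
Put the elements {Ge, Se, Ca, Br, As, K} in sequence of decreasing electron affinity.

K is in period 4, group 1; Ca is in period 4, group 2; Ge is in period 4, group 14; As is in period 4, group 15; Se is in period 4, group 16; Br is in period 4, group 17.
Atoms with high Z_eff and room in the valence shell (especially the halogens) have the most exothermic electron affinities.
All lie in period 4; the across-period trend (electron affinity increases left to right) applies, with the exception below.
Note the exception: K has a higher electron affinity than Ca, contrary to the simple trend — adding an electron to Ca (ns²) has to open a new, higher-energy np subshell, which is unfavourable.
Note the exception: Ge has a higher electron affinity than As, contrary to the simple trend — adding an electron to As's half-filled 4p³ is unfavourable, so Ge (4p²) has the more exothermic EA.
Tabulated electron affinity (kJ/mol): K 48, Ca 2, Ge 119, As 78, Se 195, Br 325.
So from highest to lowest: Br > Se > Ge > As > K > Ca.

Br > Se > Ge > As > K > Ca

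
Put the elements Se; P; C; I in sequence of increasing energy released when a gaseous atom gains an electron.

EA tends to increase across a period and decrease down a group, though the pattern is less regular than for IE or radius.
These sit on a diagonal, where the across-period and down-group effects partly cancel.
C > P: the two effects oppose for this pair; the down-group effect wins (122 vs 72 kJ/mol).
Se > C: period and group pull opposite ways; the across-period shift dominates (195 vs 122 kJ/mol).
I > Se: period and group pull opposite ways; the across-period shift dominates (295 vs 195 kJ/mol).
For reference (kJ/mol): C 122, P 72, Se 195, I 295.
So from lowest to highest: P < C < Se < I.

P < C < Se < I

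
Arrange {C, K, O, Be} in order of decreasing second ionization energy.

IE_2 is the cost of taking one more electron from the +1 cation: C⁺ still has 3 valence electrons; K⁺ is the bare [Ar] core; O⁺ still has 5 valence electrons; Be⁺ still has 1 valence electron.
Usually core removal costs more than valence removal, but here the competition is close: a tightly held n=2 valence electron can cost more to remove than an n=3 core electron, so the actual values have to decide it.
Valence configurations: C⁺ [He]2s²2p¹, O⁺ [He]2s²2p³, Be⁺ [He]2s¹.
The numbers (kJ/mol): C 2353, K 3052, O 3388, Be 1757.
Hence IE_2: Be < C < K < O.

O > K > C > Be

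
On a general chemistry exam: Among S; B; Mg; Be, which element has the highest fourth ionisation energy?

B

The fourth ionization energy removes an electron from the +3 ion. For each element: S³⁺ still has 3 valence electrons; B³⁺ is the bare [He] core; Mg³⁺ is already 1 electron into the core; Be³⁺ is already 1 electron into the core.
Pulling an electron out of a noble-gas core costs far more than removing a remaining valence electron, so Mg, Be and B sit at the high end of IE_4.
Tabulated IE_4 (kJ/mol): S 4556, B 25026, Mg 10543, Be 21007.
Putting it together, IE_4: S < Mg < Be < B.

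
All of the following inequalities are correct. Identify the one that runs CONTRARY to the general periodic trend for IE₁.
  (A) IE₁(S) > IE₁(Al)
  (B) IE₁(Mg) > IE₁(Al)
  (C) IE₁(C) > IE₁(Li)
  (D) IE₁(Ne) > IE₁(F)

The general trend: IE₁ increases across a period and decreases down a group.
(A) S (period 3, group 16) vs Al (period 3, group 13): the stated order agrees with the simple trend.
(B) Mg (period 3, group 2) vs Al (period 3, group 13): the stated order contradicts the simple trend.
(C) C (period 2, group 14) vs Li (period 2, group 1): the stated order agrees with the simple trend.
(D) Ne (period 2, group 18) vs F (period 2, group 17): the stated order agrees with the simple trend.
The exception is (B): Al's single 3p electron is easier to remove than one from Mg's filled 3s².

(B)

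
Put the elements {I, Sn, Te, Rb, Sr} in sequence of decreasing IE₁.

I, Te, Sn, Sr, Rb

Rb is in period 5, group 1; Sr is in period 5, group 2; Sn is in period 5, group 14; Te is in period 5, group 16; I is in period 5, group 17.
First ionization energy rises across a period (greater Z_eff holds electrons more tightly) and falls down a group (valence electrons are farther from the nucleus).
All lie in period 5, so first ionization energy increases left to right.
So from highest to lowest: I > Te > Sn > Sr > Rb.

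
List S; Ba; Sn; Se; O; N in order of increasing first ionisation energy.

N is in period 2, group 15; O is in period 2, group 16; S is in period 3, group 16; Se is in period 4, group 16; Sn is in period 5, group 14; Ba is in period 6, group 2.
First ionization energy rises across a period (greater Z_eff holds electrons more tightly) and falls down a group (valence electrons are farther from the nucleus).
These span different periods and groups, so the two trends combine.
Sn > Ba: both effects reinforce here, so Sn is clearly the higher of the two.
Se > Sn: both effects reinforce here, so Se is clearly the higher of the two.
S > Se: they share group 16; the group trend gives S the larger value.
O > S: they share group 16; the group trend gives O the larger value.
N > O: this pair runs against the simple trend — see the exception note.
Note the exception: N has a higher first ionization energy than O, contrary to the simple trend — pairing an electron in O's 2p⁴ costs repulsion energy, so O ionizes more easily than half-filled N (2p³).
For reference (kJ/mol): N 1402, O 1314, S 1000, Se 941, Sn 709, Ba 503.
So from lowest to highest: Ba < Sn < Se < S < O < N.

Ba < Sn < Se < S < O < N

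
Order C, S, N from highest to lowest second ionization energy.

N, C, S

Consider each +1 ion: C⁺ still has 3 valence electrons; S⁺ still has 5 valence electrons; N⁺ still has 4 valence electrons.
All are still removing valence electrons, so compare the +1 ions as you would atoms: IE_2 generally rises across a period (higher Z_eff) and falls down a group (larger shell), subject to the usual subshell exceptions.
Valence configurations: C⁺ [He]2s²2p¹, S⁺ [Ne]3s²3p³, N⁺ [He]2s²2p².
Approximate IE_2 values (kJ/mol): C 2353, S 2252, N 2856.
So the second ionization energies run S < C < N.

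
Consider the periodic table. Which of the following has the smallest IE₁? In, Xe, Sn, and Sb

In

In is in period 5, group 13; Sn is in period 5, group 14; Sb is in period 5, group 15; Xe is in period 5, group 18.
First ionization energy rises across a period (greater Z_eff holds electrons more tightly) and falls down a group (valence electrons are farther from the nucleus).
All lie in period 5, so first ionization energy increases left to right.
The smallest IE₁ among these belongs to In.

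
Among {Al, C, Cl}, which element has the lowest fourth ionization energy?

Cl

After 3 electrons have been removed, what remains? Al³⁺ is the bare [Ne] core; C³⁺ still has 1 valence electron; Cl³⁺ still has 4 valence electrons.
Core electrons are held far more tightly than valence electrons, so Al tops the IE_4 order.
Valence configurations: C³⁺ [He]2s¹, Cl³⁺ [Ne]3s²3p².
Tabulated IE_4 (kJ/mol): Al 11577, C 6223, Cl 5159.
So the fourth ionization energies run Cl < C < Al.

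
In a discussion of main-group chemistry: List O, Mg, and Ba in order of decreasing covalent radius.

O is in period 2, group 16; Mg is in period 3, group 2; Ba is in period 6, group 2.
Across a period the added protons contract the valence shell; down a group each new principal shell makes the atom larger.
Neither a single period nor a single group — weigh both effects.
Mg > O: both effects reinforce here, so Mg is clearly the larger of the two.
Ba > Mg: Ba sits below Mg in group 2, so the down-group effect alone puts Ba larger.
Tabulated atomic radius (pm): O 63, Mg 139, Ba 196.
So from largest to smallest: Ba > Mg > O.

Ba > Mg > O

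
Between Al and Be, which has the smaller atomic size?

Be

Be is in period 2, group 2; Al is in period 3, group 13.
Atomic radius shrinks across a period as nuclear charge pulls the same shell inward, and grows down a group as new shells are added.
Neither a single period nor a single group — weigh both effects.
Al > Be: period and group pull opposite ways; the down-group shift dominates (126 vs 102 pm).
For reference (pm): Be 102, Al 126.
So Be has the smaller atomic size (Be < Al).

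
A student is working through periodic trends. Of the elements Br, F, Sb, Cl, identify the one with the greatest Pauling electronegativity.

F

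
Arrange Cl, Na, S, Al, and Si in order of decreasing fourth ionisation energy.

Al > Na > Cl > S > Si

The fourth ionization energy removes an electron from the +3 ion. For each element: Cl³⁺ still has 4 valence electrons; Na³⁺ is already 2 electrons into the core; S³⁺ still has 3 valence electrons; Al³⁺ is the bare [Ne] core; Si³⁺ still has 1 valence electron.
Breaking into a closed-shell core is much more expensive than removing a leftover valence electron — Na and Al have the largest IE_4 here.
Valence configurations: Cl³⁺ [Ne]3s²3p², S³⁺ [Ne]3s²3p¹, Si³⁺ [Ne]3s¹.
The numbers (kJ/mol): Cl 5159, Na 9543, S 4556, Al 11577, Si 4356.
Putting it together, IE_4: Si < S < Cl < Na < Al.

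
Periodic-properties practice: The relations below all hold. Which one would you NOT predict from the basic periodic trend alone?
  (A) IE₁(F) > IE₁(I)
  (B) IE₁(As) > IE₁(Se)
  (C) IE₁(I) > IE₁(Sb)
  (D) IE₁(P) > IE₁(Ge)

(B)

The general trend: first ionisation energy increases across a period and decreases down a group.
(A) F (period 2, group 17) vs I (period 5, group 17): the stated order agrees with the simple trend.
(B) As (period 4, group 15) vs Se (period 4, group 16): the stated order contradicts the simple trend.
(C) I (period 5, group 17) vs Sb (period 5, group 15): the stated order agrees with the simple trend.
(D) P (period 3, group 15) vs Ge (period 4, group 14): the stated order agrees with the simple trend.
The exception is (B): Se (4p⁴) ionizes more easily than half-filled As (4p³).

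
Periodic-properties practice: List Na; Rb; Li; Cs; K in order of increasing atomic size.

Li is in period 2, group 1; Na is in period 3, group 1; K is in period 4, group 1; Rb is in period 5, group 1; Cs is in period 6, group 1.
Across a period the added protons contract the valence shell; down a group each new principal shell makes the atom larger.
All are in group 1, so atomic radius increases down the group.
So from smallest to largest: Li < Na < K < Rb < Cs.

Li < Na < K < Rb < Cs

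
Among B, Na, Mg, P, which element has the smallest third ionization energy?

After 2 electrons have been removed, what remains? B²⁺ still has 1 valence electron; Na²⁺ is already 1 electron into the core; Mg²⁺ is the bare [Ne] core; P²⁺ still has 3 valence electrons.
Pulling an electron out of a noble-gas core costs far more than removing a remaining valence electron, so Na and Mg sit at the high end of IE_3.
Valence configurations: B²⁺ [He]2s¹, P²⁺ [Ne]3s²3p¹.
Approximate IE_3 values (kJ/mol): B 3660, Na 6910, Mg 7733, P 2914.
Hence IE_3: P < B < Na < Mg.

P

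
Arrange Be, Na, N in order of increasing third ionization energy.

Consider each +2 ion: Be²⁺ is the bare [He] core; Na²⁺ is already 1 electron into the core; N²⁺ still has 3 valence electrons.
Core electrons are held far more tightly than valence electrons, so Na and Be top the IE_3 order.
Tabulated IE_3 (kJ/mol): Be 14849, Na 6910, N 4578.
Putting it together, IE_3: N < Na < Be.

N < Na < Be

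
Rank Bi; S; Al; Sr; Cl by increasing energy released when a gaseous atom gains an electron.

Sr < Al < Bi < S < Cl

Al is in period 3, group 13; S is in period 3, group 16; Cl is in period 3, group 17; Sr is in period 5, group 2; Bi is in period 6, group 15.
Adding an electron releases more energy for atoms nearer the top right (short of the noble gases).
These span different periods and groups, so the two trends combine.
Al > Sr: both effects reinforce here, so Al is clearly the higher of the two.
Bi > Al: the two effects oppose for this pair; the across-period effect wins (91 vs 42 kJ/mol).
S > Bi: both effects reinforce here, so S is clearly the higher of the two.
Cl > S: both are in period 3; the period trend gives Cl the larger value.
For reference (kJ/mol): Al 42, S 200, Cl 349, Sr 5, Bi 91.
So from lowest to highest: Sr < Al < Bi < S < Cl.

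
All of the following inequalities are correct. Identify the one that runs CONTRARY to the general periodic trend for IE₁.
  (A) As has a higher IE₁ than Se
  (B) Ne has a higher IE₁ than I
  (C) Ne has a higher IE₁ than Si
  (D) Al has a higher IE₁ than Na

(A)

The general trend: IE₁ increases across a period and decreases down a group.
(A) As (period 4, group 15) vs Se (period 4, group 16): the stated order contradicts the simple trend.
(B) Ne (period 2, group 18) vs I (period 5, group 17): the stated order agrees with the simple trend.
(C) Ne (period 2, group 18) vs Si (period 3, group 14): the stated order agrees with the simple trend.
(D) Al (period 3, group 13) vs Na (period 3, group 1): the stated order agrees with the simple trend.
The exception is (A): Se (4p⁴) ionizes more easily than half-filled As (4p³).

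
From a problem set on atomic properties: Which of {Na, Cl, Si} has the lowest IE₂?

After 1 electron has been removed, what remains? Na⁺ is the bare [Ne] core; Cl⁺ still has 6 valence electrons; Si⁺ still has 3 valence electrons.
Breaking into a closed-shell core is much more expensive than removing a leftover valence electron — Na has the largest IE_2 here.
Valence configurations: Cl⁺ [Ne]3s²3p⁴, Si⁺ [Ne]3s²3p¹.
Tabulated IE_2 (kJ/mol): Na 4562, Cl 2298, Si 1577.
Hence IE_2: Si < Cl < Na.

Si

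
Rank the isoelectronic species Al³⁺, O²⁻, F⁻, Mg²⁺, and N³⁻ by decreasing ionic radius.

N³⁻, O²⁻, F⁻, Mg²⁺, Al³⁺

All of these have 10 electrons, so size is governed by nuclear charge alone: the more protons, the stronger the pull on the same electron cloud, and the smaller the ion.
Nuclear charges: Al³⁺ (Z=13), Mg²⁺ (Z=12), F⁻ (Z=9), O²⁻ (Z=8), N³⁻ (Z=7).
Largest to smallest: N³⁻ > O²⁻ > F⁻ > Mg²⁺ > Al³⁺.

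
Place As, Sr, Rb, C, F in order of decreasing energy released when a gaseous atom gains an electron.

C is in period 2, group 14; F is in period 2, group 17; As is in period 4, group 15; Rb is in period 5, group 1; Sr is in period 5, group 2.
Atoms with high Z_eff and room in the valence shell (especially the halogens) have the most exothermic electron affinities.
Here both period and group differ, so the two effects have to be weighed against each other.
Rb > Sr: this pair runs against the simple trend — see the exception note.
As > Rb: relative to Rb, both the across-period and down-group shifts push As's electron affinity up.
C > As: the two effects oppose for this pair; the down-group effect wins (122 vs 78 kJ/mol).
F > C: F lies to the right of C in period 2, so the across-period effect alone puts F higher.
Note the exception: Rb has a higher electron affinity than Sr, contrary to the simple trend — adding an electron to Sr (ns²) has to open a new, higher-energy np subshell, which is unfavourable.
Approximate values (kJ/mol): C 122, F 328, As 78, Rb 47, Sr 5.
So from highest to lowest: F > C > As > Rb > Sr.

F, C, As, Rb, Sr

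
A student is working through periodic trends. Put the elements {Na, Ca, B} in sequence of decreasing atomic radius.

Ca > Na > B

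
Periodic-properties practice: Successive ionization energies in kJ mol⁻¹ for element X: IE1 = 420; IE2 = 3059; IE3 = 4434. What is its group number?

Group 1

Look for the largest jump between consecutive ionization energies: IE2/IE1 ≈ 7.3, far larger than any earlier ratio.
That jump marks the point where a core electron is being removed. So the atom has 1 valence electron.
A main-group element with 1 valence electron is in group 1.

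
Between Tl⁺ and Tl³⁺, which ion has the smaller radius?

Tl³⁺

Both ions have Z = 81 protons, but Tl³⁺ has lost more electrons, so its remaining electrons feel a larger effective nuclear charge per electron and are pulled in more tightly.
Higher positive charge → smaller ion, so Tl⁺ > Tl³⁺.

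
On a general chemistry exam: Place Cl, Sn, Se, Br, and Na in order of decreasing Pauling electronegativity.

Cl > Br > Se > Sn > Na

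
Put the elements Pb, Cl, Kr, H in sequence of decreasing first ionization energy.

Kr, H, Cl, Pb

H is in period 1, group 1; Cl is in period 3, group 17; Kr is in period 4, group 18; Pb is in period 6, group 14.
First ionization energy rises across a period (greater Z_eff holds electrons more tightly) and falls down a group (valence electrons are farther from the nucleus).
Neither a single period nor a single group — weigh both effects.
Cl > Pb: both effects reinforce here, so Cl is clearly the higher of the two.
H > Cl: period and group pull opposite ways; the down-group shift dominates (1312 vs 1251 kJ/mol).
Kr > H: period and group pull opposite ways; the across-period shift dominates (1351 vs 1312 kJ/mol).
Approximate values (kJ/mol): H 1312, Cl 1251, Kr 1351, Pb 716.
So from highest to lowest: Kr > H > Cl > Pb.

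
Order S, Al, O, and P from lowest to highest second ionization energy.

The second ionization energy removes an electron from the +1 ion. For each element: S⁺ still has 5 valence electrons; Al⁺ still has 2 valence electrons; O⁺ still has 5 valence electrons; P⁺ still has 4 valence electrons.
All are still removing valence electrons, so compare the +1 ions as you would atoms: IE_2 generally rises across a period (higher Z_eff) and falls down a group (larger shell), subject to the usual subshell exceptions.
Valence configurations: S⁺ [Ne]3s²3p³, Al⁺ [Ne]3s², O⁺ [He]2s²2p³, P⁺ [Ne]3s²3p².
Approximate IE_2 values (kJ/mol): S 2252, Al 1817, O 3388, P 1907.
Hence IE_2: Al < P < S < O.

Al < P < S < O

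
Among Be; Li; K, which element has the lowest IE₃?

Consider each +2 ion: Be²⁺ is the bare [He] core; Li²⁺ is already 1 electron into the core; K²⁺ is already 1 electron into the core.
All of these are removing an electron from a noble-gas core or deeper; the smaller core (lower principal quantum number) is held far more tightly, and within a period the higher nuclear charge binds the same core more tightly.
Approximate IE_3 values (kJ/mol): Be 14849, Li 11815, K 4420.
Overall IE_3 order: K < Li < Be.

K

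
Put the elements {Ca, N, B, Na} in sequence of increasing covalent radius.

N < B < Na < Ca

Moving right in a period, electrons are added to the same shell under a stronger nuclear pull, so atoms get smaller; moving down, a new shell is opened and atoms get larger.
Here both period and group differ, so the two effects have to be weighed against each other.
B > N: B lies to the left of N in period 2, so the across-period effect alone puts B larger.
Na > B: relative to B, both the across-period and down-group shifts push Na's atomic radius up.
Ca > Na: the two effects oppose for this pair; the down-group effect wins (171 vs 155 pm).
For reference (pm): B 85, N 71, Na 155, Ca 171.
So from smallest to largest: N < B < Na < Ca.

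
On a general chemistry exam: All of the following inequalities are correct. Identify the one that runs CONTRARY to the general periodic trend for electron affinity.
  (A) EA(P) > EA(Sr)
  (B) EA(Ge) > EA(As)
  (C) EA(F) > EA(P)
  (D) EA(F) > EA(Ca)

(B)

The general trend: electron affinity increases across a period and decreases down a group.
(A) P (period 3, group 15) vs Sr (period 5, group 2): the stated order agrees with the simple trend.
(B) Ge (period 4, group 14) vs As (period 4, group 15): the stated order contradicts the simple trend.
(C) F (period 2, group 17) vs P (period 3, group 15): the stated order agrees with the simple trend.
(D) F (period 2, group 17) vs Ca (period 4, group 2): the stated order agrees with the simple trend.
The exception is (B): adding an electron to As's half-filled 4p³ is unfavourable, so Ge (4p²) has the more exothermic EA.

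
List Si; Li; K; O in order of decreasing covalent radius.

Across a period the added protons contract the valence shell; down a group each new principal shell makes the atom larger.
Here both period and group differ, so the two effects have to be weighed against each other.
Si > O: relative to O, both the across-period and down-group shifts push Si's atomic radius up.
Li > Si: period and group pull opposite ways; the across-period shift dominates (133 vs 116 pm).
K > Li: K sits below Li in group 1, so the down-group effect alone puts K larger.
For reference (pm): Li 133, O 63, Si 116, K 196.
So from largest to smallest: K > Li > Si > O.

K > Li > Si > O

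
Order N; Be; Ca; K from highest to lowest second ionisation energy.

K, N, Be, Ca

Consider each +1 ion: N⁺ still has 4 valence electrons; Be⁺ still has 1 valence electron; Ca⁺ still has 1 valence electron; K⁺ is the bare [Ar] core.
Core electrons are held far more tightly than valence electrons, so K tops the IE_2 order.
Valence configurations: N⁺ [He]2s²2p², Be⁺ [He]2s¹, Ca⁺ [Ar]4s¹.
Tabulated IE_2 (kJ/mol): N 2856, Be 1757, Ca 1145, K 3052.
So the second ionization energies run Ca < Be < N < K.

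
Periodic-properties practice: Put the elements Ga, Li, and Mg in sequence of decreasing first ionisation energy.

Mg > Ga > Li

Li is in period 2, group 1; Mg is in period 3, group 2; Ga is in period 4, group 13.
First ionization energy rises across a period (greater Z_eff holds electrons more tightly) and falls down a group (valence electrons are farther from the nucleus).
These sit on a diagonal, where the across-period and down-group effects partly cancel.
Ga > Li: period and group pull opposite ways; the across-period shift dominates (579 vs 520 kJ/mol).
Mg > Ga: period and group pull opposite ways; the down-group shift dominates (738 vs 579 kJ/mol).
For reference (kJ/mol): Li 520, Mg 738, Ga 579.
So from highest to lowest: Mg > Ga > Li.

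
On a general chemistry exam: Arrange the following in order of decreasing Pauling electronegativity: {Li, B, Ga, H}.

H > B > Ga > Li

Smaller atoms with higher effective nuclear charge are more electronegative.
Neither a single period nor a single group — weigh both effects.
Ga > Li: the two effects oppose for this pair; the across-period effect wins (1.81 vs 0.98).
B > Ga: B sits above Ga in group 13, so the down-group effect alone puts B higher.
H > B: period and group pull opposite ways; the down-group shift dominates (2.20 vs 2.04).
Approximate values (Pauling): H 2.20, Li 0.98, B 2.04, Ga 1.81.
So from highest to lowest: H > B > Ga > Li.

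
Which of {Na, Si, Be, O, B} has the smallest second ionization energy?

After 1 electron has been removed, what remains? Na⁺ is the bare [Ne] core; Si⁺ still has 3 valence electrons; Be⁺ still has 1 valence electron; O⁺ still has 5 valence electrons; B⁺ still has 2 valence electrons.
Core electrons are held far more tightly than valence electrons, so Na tops the IE_2 order.
Valence configurations: Si⁺ [Ne]3s²3p¹, Be⁺ [He]2s¹, O⁺ [He]2s²2p³, B⁺ [He]2s².
The numbers (kJ/mol): Na 4562, Si 1577, Be 1757, O 3388, B 2427.
Hence IE_2: Si < Be < B < O < Na.

Si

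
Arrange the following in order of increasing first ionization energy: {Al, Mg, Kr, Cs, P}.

Cs, Al, Mg, P, Kr

Mg is in period 3, group 2; Al is in period 3, group 13; P is in period 3, group 15; Kr is in period 4, group 18; Cs is in period 6, group 1.
Across a period the outer electron is held more tightly (higher IE₁); down a group it sits in a higher shell, more shielded, and comes off more easily.
Neither a single period nor a single group — weigh both effects.
Al > Cs: both effects reinforce here, so Al is clearly the higher of the two.
Mg > Al: this pair runs against the simple trend — see the exception note.
P > Mg: both are in period 3; the period trend gives P the larger value.
Kr > P: the two effects oppose for this pair; the across-period effect wins (1351 vs 1012 kJ/mol).
Note the exception: Mg has a higher first ionization energy than Al, contrary to the simple trend — Al's single 3p electron is easier to remove than one from Mg's filled 3s².
For reference (kJ/mol): Mg 738, Al 578, P 1012, Kr 1351, Cs 376.
So from lowest to highest: Cs < Al < Mg < P < Kr.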